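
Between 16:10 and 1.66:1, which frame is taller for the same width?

16:10 = 1.6 and 1.66; 1.66 > 1.6. The smaller width-to-height ratio is the taller frame.

16:10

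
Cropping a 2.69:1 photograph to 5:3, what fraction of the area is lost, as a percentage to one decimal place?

Going from 2.69:1 to 5:3 means cutting width while keeping height.
Area ratio = (1.667)/(2.690) = 61.96%; the remaining 38.04% is cropped out.

38.0%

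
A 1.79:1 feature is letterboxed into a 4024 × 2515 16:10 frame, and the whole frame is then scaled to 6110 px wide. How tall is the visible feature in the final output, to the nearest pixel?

3413 px

At 4024×2515 the feature is width-limited, so height = 4024 / 1.790 ≈ 2248.04 px.
The frame scales by 6110/4024 = 1.5184; 2248.04 × 1.5184 ≈ 3413.41 px.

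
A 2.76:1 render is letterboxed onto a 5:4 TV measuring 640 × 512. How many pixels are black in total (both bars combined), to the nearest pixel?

179274 pixels

2.76:1 is wider than 5:4, so it spans the full width.
The render is 640 / 2.760 ≈ 231.8841 px tall.
Leftover height: 512 − 231.8841 = 280.1159 px.
Across the 640-px span: 280.1159 × 640 ≈ 179274 px.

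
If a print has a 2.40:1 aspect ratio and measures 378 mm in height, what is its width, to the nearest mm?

907 mm

Width = 378 × 2.400 = 907.20.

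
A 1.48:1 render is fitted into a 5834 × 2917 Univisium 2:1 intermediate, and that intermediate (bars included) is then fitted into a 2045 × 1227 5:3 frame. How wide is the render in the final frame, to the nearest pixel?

1513 px

Inside the 5834×2917 canvas the render is height-limited at 4317.16 × 2917.00.
Second fit — the Univisium 2:1 canvas into 2045×1227 spans the width: 2045.00 × 1022.50 (×0.3505 from 5834×2917).
Applying the same ×0.3505: 4317.16 → 1513.30.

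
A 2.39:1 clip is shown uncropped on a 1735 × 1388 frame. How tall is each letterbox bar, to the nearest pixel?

331 px

Since 2.390 > 1.250, the clip is width-limited.
The clip is 1735 / 2.390 ≈ 725.94 px tall.
Leftover height: 1388 − 725.94 = 662.06 px → 331.03 each side.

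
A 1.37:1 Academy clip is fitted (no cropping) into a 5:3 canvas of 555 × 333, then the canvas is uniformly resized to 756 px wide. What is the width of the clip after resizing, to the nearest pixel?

621 px

Fitted into 555×333, the clip spans the height; its width is 333 × 1.370 ≈ 456.21 px.
The frame scales by 756/555 = 1.3622; 456.21 × 1.3622 ≈ 621.43 px.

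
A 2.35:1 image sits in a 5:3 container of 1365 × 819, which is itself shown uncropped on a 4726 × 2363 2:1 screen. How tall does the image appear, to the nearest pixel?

1676 px

First fit — 2.35:1 into 1365×819 spans the width: 1365.00 × 580.85.
Second fit — the 5:3 canvas into 4726×2363 spans the height: 3938.33 × 2363.00 (×2.8852 from 1365×819).
The image scales with it: height 580.85 × 2.8852 ≈ 1675.89.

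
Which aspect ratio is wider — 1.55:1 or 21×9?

21×9

1.55 and 21×9 = 2.333; 2.333 > 1.55.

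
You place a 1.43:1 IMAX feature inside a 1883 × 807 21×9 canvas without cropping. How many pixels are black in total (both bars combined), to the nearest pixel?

588295 pixels

1.43:1 IMAX is narrower than 21×9, so it spans the full height.
The feature is 807 × 1.430 ≈ 1154.0100 px wide.
Leftover width: 1883 − 1154.0100 = 728.9900 px.
Across the 807-px span: 728.9900 × 807 ≈ 588295 px.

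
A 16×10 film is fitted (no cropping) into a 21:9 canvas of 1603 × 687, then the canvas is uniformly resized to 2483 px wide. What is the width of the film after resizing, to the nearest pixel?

At 1603×687 the film is height-limited, so width = 687 × 16/10 ≈ 1099.20 px.
The frame scales by 2483/1603 = 1.5490; 1099.20 × 1.5490 ≈ 1702.63 px.

1703 px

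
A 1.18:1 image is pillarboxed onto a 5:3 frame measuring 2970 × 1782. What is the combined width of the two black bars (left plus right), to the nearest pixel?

1.18:1 is narrower than 5:3, so it spans the full height.
The image is 1782 × 1.180 ≈ 2102.76 px wide.
2970 − 2102.76 = 867.24 px of bars.

867 px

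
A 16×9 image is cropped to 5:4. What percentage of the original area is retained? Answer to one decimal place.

5:4 is narrower than 16×9, so the crop keeps the full height and trims the width.
Area ratio = (1.250)/(1.778) = 70.31% retained.

70.3%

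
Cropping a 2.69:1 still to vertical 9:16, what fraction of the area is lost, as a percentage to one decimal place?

79.1%

vertical 9:16 is narrower than 2.69:1, so the crop keeps the full height and trims the width.
(0.562)/(2.690) ≈ 0.209 of the area survives, leaving 79.09% discarded.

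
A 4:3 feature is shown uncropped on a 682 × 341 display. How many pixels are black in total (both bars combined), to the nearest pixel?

Since 1.333 < 2.000, the feature is height-limited.
That makes the image 454.6667 px wide (341 × 4/3).
Leftover width: 682 − 454.6667 = 227.3333 px.
Across the 341-px span: 227.3333 × 341 ≈ 77521 px.

77521 pixels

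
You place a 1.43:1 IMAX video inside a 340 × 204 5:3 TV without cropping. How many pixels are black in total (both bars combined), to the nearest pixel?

9849 pixels

Since 1.430 < 1.667, the video is height-limited.
That makes the image 291.7200 px wide (204 × 1.430).
340 − 291.7200 = 48.2800 px of bars.
Bar area = 48.2800 × 204 ≈ 9849 px.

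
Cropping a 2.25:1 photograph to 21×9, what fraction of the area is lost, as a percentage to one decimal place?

Going from 2.25:1 to 21×9 means cutting height while keeping width.
Area ratio = (2.250)/(2.333) = 96.43%; the remaining 3.57% is cropped out.

3.6%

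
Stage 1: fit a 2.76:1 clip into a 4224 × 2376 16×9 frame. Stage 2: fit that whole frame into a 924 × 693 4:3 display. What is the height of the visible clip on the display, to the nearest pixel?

335 px

2.76:1 in 4224×2376: fills the width, so the clip is 4224.00 × 1530.43.
Second fit — the 16×9 canvas into 924×693 spans the width: 924.00 × 519.75 (×0.2188 from 4224×2376).
So the clip's height is 1530.43 × 0.2188 ≈ 334.78.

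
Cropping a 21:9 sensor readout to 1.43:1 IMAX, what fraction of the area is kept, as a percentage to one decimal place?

61.3%

1.43:1 IMAX is narrower than 21:9, so the crop keeps the full height and trims the width.
(1.430)/(2.333) ≈ 0.613 of the area survives.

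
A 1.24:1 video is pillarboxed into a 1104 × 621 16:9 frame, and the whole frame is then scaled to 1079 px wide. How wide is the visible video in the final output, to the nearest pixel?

Fitted into 1104×621, the video spans the height; its width is 621 × 1.240 ≈ 770.04 px.
The frame scales by 1079/1104 = 0.9774; 770.04 × 0.9774 ≈ 752.60 px.

753 px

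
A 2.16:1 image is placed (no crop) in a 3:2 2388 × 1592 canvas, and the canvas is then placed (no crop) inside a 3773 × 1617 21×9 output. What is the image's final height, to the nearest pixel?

1123 px

First fit — 2.16:1 into 2388×1592 spans the width: 2388.00 × 1105.56.
3:2 in 3773×1617: fills the height, so the intermediate becomes 2425.50 × 1617.00 — a scale of ×1.0157.
So the image's height is 1105.56 × 1.0157 ≈ 1122.92.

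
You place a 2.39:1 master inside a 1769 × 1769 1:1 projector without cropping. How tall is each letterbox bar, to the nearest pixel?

2.39:1 is wider than 1:1, so it spans the full width.
Content height = 1769 / 2.390 ≈ 740.17 px.
Black = 1769 − 740.17 = 1028.83 px, or 514.42 per bar.

514 px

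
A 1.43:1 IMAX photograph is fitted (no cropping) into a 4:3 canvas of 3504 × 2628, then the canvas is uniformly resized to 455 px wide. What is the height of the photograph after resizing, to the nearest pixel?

318 px

In the 3504×2628 frame the photograph fills the width: height = 3504 / 1.430 ≈ 2450.35 px.
Resizing to 455 px wide multiplies everything by 0.1299: 2450.35 → 318.18 px.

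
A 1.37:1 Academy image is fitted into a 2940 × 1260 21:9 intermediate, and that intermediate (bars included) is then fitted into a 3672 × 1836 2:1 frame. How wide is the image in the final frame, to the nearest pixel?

Inside the 2940×1260 canvas the image is height-limited at 1726.20 × 1260.00.
The 21:9 canvas is width-limited in 3672×1836, giving 3672.00 × 1573.71; scale factor 1.2490.
So the image's width is 1726.20 × 1.2490 ≈ 2155.99.

2156 px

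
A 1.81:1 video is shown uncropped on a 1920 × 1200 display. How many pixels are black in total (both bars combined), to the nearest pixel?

267315 pixels

Since 1.810 > 1.600, the video is width-limited.
Content height = 1920 / 1.810 ≈ 1060.7735 px.
1200 − 1060.7735 = 139.2265 px of bars.
That's 139.2265 × 1920 ≈ 267315 black pixels.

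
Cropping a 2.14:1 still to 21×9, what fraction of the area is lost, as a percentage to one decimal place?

8.3%

The width stays; only height is cut (since 21×9 is wider than 2.14:1).
Fraction kept = (2.140)/(2.333) ≈ 91.71%, so 8.29% is lost.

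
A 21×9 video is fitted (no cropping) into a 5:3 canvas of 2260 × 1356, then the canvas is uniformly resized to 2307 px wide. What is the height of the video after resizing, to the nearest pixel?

Fitted into 2260×1356, the video spans the width; its height is 2260 × 9/21 ≈ 968.57 px.
Resizing to 2307 px wide multiplies everything by 1.0208: 968.57 → 988.71 px.

989 px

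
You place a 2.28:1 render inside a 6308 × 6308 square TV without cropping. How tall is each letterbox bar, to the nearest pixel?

2.28:1 is wider than square, so it spans the full width.
Content height = 6308 / 2.280 ≈ 2766.67 px.
Leftover height: 6308 − 2766.67 = 3541.33 px → 1770.67 each side.

1771 px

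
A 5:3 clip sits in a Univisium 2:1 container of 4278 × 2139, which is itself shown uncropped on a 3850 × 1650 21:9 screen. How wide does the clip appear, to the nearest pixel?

2750 px

Inside the 4278×2139 canvas the clip is height-limited at 3565.00 × 2139.00.
Univisium 2:1 in 3850×1650: fills the height, so the intermediate becomes 3300.00 × 1650.00 — a scale of ×0.7714.
Applying the same ×0.7714: 3565.00 → 2750.00.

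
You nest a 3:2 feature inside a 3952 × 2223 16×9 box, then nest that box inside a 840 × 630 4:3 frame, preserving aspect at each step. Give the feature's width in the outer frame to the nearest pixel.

709 px

First fit — 3:2 into 3952×2223 spans the height: 3334.50 × 2223.00.
Second fit — the 16×9 canvas into 840×630 spans the width: 840.00 × 472.50 (×0.2126 from 3952×2223).
The feature scales with it: width 3334.50 × 0.2126 ≈ 708.75.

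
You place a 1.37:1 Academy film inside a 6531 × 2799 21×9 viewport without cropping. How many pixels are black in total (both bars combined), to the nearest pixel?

7547140 pixels

Since 1.370 < 2.333, the film is height-limited.
Content width = 2799 × 1.370 ≈ 3834.6300 px.
Black = 6531 − 3834.6300 = 2696.3700 px.
That's 2696.3700 × 2799 ≈ 7547140 black pixels.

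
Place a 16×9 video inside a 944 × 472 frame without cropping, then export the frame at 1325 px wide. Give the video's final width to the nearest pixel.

In the 944×472 frame the video fills the height: width = 472 × 16/9 ≈ 839.11 px.
Resizing to 1325 px wide multiplies everything by 1.4036: 839.11 → 1177.78 px.

1178 px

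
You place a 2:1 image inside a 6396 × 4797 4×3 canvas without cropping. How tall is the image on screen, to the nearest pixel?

3198 px

2:1 (2.000) > 4×3 (1.333), so the image fills the width.
Content height = 6396 × 1/2 ≈ 3198.00 px.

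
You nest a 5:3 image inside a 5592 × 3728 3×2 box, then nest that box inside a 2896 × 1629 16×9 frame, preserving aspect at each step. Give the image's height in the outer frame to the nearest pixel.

5:3 in 5592×3728: fills the width, so the image is 5592.00 × 3355.20.
3×2 in 2896×1629: fills the height, so the intermediate becomes 2443.50 × 1629.00 — a scale of ×0.4370.
So the image's height is 3355.20 × 0.4370 ≈ 1466.10.

1466 px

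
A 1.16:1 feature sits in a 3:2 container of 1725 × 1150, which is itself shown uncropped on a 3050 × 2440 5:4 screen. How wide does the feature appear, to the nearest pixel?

2359 px

Inside the 1725×1150 canvas the feature is height-limited at 1334.00 × 1150.00.
The 3:2 canvas is width-limited in 3050×2440, giving 3050.00 × 2033.33; scale factor 1.7681.
The feature scales with it: width 1334.00 × 1.7681 ≈ 2358.67.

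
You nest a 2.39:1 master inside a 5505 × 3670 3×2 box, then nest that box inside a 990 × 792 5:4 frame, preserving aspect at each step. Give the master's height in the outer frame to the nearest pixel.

First fit — 2.39:1 into 5505×3670 spans the width: 5505.00 × 2303.35.
The 3×2 canvas is width-limited in 990×792, giving 990.00 × 660.00; scale factor 0.1798.
The master scales with it: height 2303.35 × 0.1798 ≈ 414.23.

414 px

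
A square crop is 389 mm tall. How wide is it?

389 mm

389·1/1 = 389.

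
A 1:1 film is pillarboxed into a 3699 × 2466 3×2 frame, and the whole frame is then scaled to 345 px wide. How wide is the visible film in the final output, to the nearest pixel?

In the 3699×2466 frame the film fills the height: width = 2466 × 1/1 ≈ 2466.00 px.
The frame scales by 345/3699 = 0.0933; 2466.00 × 0.0933 ≈ 230.00 px.

230 px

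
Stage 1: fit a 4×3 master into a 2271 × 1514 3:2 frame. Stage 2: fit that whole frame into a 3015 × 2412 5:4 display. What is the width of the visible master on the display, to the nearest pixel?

2680 px

4×3 in 2271×1514: fills the height, so the master is 2018.67 × 1514.00.
The 3:2 canvas is width-limited in 3015×2412, giving 3015.00 × 2010.00; scale factor 1.3276.
So the master's width is 2018.67 × 1.3276 ≈ 2680.00.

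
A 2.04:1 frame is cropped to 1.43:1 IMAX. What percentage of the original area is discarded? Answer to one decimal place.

1.43:1 IMAX is narrower than 2.04:1, so the crop keeps the full height and trims the width.
(1.430)/(2.040) ≈ 0.701 of the area survives, leaving 29.90% discarded.

29.9%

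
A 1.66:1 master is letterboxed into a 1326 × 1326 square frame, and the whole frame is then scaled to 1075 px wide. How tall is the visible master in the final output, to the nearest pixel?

At 1326×1326 the master is width-limited, so height = 1326 / 1.660 ≈ 798.80 px.
Resizing to 1075 px wide multiplies everything by 0.8107: 798.80 → 647.59 px.

648 px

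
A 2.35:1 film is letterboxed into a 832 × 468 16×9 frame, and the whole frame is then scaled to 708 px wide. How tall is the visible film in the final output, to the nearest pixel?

301 px

Fitted into 832×468, the film spans the width; its height is 832 / 2.350 ≈ 354.04 px.
The frame scales by 708/832 = 0.8510; 354.04 × 0.8510 ≈ 301.28 px.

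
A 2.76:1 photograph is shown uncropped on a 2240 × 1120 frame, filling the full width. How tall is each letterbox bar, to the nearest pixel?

154 px

Content height = 2240 / 2.760 ≈ 811.59 px.
1120 − 811.59 = 308.41 px of bars (154.20 each).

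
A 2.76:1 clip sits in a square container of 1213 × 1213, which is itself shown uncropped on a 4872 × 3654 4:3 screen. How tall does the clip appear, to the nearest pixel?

Inside the 1213×1213 canvas the clip is width-limited at 1213.00 × 439.49.
The square canvas is height-limited in 4872×3654, giving 3654.00 × 3654.00; scale factor 3.0124.
The clip scales with it: height 439.49 × 3.0124 ≈ 1323.91.

1324 px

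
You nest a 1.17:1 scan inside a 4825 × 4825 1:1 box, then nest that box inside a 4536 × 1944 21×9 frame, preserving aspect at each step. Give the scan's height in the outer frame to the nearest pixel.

First fit — 1.17:1 into 4825×4825 spans the width: 4825.00 × 4123.93.
The 1:1 canvas is height-limited in 4536×1944, giving 1944.00 × 1944.00; scale factor 0.4029.
So the scan's height is 4123.93 × 0.4029 ≈ 1661.54.

1662 px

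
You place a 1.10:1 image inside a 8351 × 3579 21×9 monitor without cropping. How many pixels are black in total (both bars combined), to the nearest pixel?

Since 1.100 < 2.333, the image is height-limited.
That makes the image 3936.9000 px wide (3579 × 1.100).
Leftover width: 8351 − 3936.9000 = 4414.1000 px.
That's 4414.1000 × 3579 ≈ 15798064 black pixels.

15798064 pixels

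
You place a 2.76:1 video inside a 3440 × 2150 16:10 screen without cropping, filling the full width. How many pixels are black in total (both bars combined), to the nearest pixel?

3108464 pixels

Content height = 3440 / 2.760 ≈ 1246.3768 px.
Black = 2150 − 1246.3768 = 903.6232 px.
Across the 3440-px span: 903.6232 × 3440 ≈ 3108464 px.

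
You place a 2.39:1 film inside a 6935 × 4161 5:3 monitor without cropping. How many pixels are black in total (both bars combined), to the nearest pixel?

Since 2.390 > 1.667, the film is width-limited.
Content height = 6935 / 2.390 ≈ 2901.6736 px.
Black = 4161 − 2901.6736 = 1259.3264 px.
Across the 6935-px span: 1259.3264 × 6935 ≈ 8733428 px.

8733428 pixels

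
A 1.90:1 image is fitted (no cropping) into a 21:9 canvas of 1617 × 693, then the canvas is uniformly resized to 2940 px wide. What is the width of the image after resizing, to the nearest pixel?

At 1617×693 the image is height-limited, so width = 693 × 1.900 ≈ 1316.70 px.
Scaling 1617 → 2940 is ×1.8182, so the width becomes 1316.70 × 1.8182 ≈ 2394.00 px.

2394 px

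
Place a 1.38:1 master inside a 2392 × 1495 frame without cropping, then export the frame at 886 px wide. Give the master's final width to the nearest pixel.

Fitted into 2392×1495, the master spans the height; its width is 1495 × 1.380 ≈ 2063.10 px.
The frame scales by 886/2392 = 0.3704; 2063.10 × 0.3704 ≈ 764.17 px.

764 px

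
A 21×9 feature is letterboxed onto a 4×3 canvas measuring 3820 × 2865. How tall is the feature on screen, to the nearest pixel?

1637 px

21×9 is wider than 4×3, so it spans the full width.
That makes the image 1637.14 px tall (3820 × 9/21).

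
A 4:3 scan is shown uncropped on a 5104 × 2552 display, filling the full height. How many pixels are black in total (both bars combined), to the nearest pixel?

The scan is 2552 × 4/3 ≈ 3402.6667 px wide.
Leftover width: 5104 − 3402.6667 = 1701.3333 px.
Bar area = 1701.3333 × 2552 ≈ 4341803 px.

4341803 pixels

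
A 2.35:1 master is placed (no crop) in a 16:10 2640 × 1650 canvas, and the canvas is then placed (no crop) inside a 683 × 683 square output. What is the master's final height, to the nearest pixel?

Inside the 2640×1650 canvas the master is width-limited at 2640.00 × 1123.40.
16:10 in 683×683: fills the width, so the intermediate becomes 683.00 × 426.88 — a scale of ×0.2587.
So the master's height is 1123.40 × 0.2587 ≈ 290.64.

291 px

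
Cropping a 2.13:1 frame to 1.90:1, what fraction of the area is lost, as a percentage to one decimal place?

Going from 2.13:1 to 1.90:1 means cutting width while keeping height.
Area ratio = (1.900)/(2.130) = 89.20%; the remaining 10.80% is cropped out.

10.8%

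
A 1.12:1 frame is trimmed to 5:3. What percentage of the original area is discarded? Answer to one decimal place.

Going from 1.12:1 to 5:3 means cutting height while keeping width.
Fraction kept = (1.120)/(1.667) ≈ 67.20%, so 32.80% is lost.

32.8%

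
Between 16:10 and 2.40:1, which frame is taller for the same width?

16:10

16:10 = 1.6 and 2.4; 2.4 > 1.6. The smaller width-to-height ratio is the taller frame.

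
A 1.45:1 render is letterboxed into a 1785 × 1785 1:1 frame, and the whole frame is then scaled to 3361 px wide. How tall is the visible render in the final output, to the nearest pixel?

In the 1785×1785 frame the render fills the width: height = 1785 / 1.450 ≈ 1231.03 px.
Resizing to 3361 px wide multiplies everything by 1.8829: 1231.03 → 2317.93 px.

2318 px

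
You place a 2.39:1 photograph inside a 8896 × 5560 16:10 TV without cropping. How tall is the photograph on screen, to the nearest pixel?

3722 px

2.39:1 is wider than 16:10, so it spans the full width.
That makes the image 3722.18 px tall (8896 / 2.390).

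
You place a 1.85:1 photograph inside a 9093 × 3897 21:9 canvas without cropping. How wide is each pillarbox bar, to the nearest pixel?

942 px

1.85:1 (1.850) < 21:9 (2.333), so the photograph fills the height.
That makes the image 7209.45 px wide (3897 × 1.850).
9093 − 7209.45 = 1883.55 px of bars (941.77 each).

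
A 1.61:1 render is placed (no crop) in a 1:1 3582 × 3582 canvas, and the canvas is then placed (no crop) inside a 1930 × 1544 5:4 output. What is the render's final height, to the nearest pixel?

1.61:1 in 3582×3582: fills the width, so the render is 3582.00 × 2224.84.
The 1:1 canvas is height-limited in 1930×1544, giving 1544.00 × 1544.00; scale factor 0.4310.
So the render's height is 2224.84 × 0.4310 ≈ 959.01.

959 px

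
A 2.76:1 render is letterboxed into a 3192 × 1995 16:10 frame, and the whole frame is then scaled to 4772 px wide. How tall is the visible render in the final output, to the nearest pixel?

1729 px

Fitted into 3192×1995, the render spans the width; its height is 3192 / 2.760 ≈ 1156.52 px.
Resizing to 4772 px wide multiplies everything by 1.4950: 1156.52 → 1728.99 px.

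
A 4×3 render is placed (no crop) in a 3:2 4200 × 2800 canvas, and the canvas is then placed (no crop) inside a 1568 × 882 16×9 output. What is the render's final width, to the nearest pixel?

1176 px

Inside the 4200×2800 canvas the render is height-limited at 3733.33 × 2800.00.
3:2 in 1568×882: fills the height, so the intermediate becomes 1323.00 × 882.00 — a scale of ×0.3150.
Applying the same ×0.3150: 3733.33 → 1176.00.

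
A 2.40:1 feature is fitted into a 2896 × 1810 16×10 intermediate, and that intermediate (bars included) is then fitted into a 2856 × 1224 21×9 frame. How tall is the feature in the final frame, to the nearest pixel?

816 px

2.40:1 in 2896×1810: fills the width, so the feature is 2896.00 × 1206.67.
The 16×10 canvas is height-limited in 2856×1224, giving 1958.40 × 1224.00; scale factor 0.6762.
So the feature's height is 1206.67 × 0.6762 ≈ 816.00.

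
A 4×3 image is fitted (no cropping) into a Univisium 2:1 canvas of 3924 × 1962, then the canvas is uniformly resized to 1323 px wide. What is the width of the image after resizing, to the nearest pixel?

882 px

Fitted into 3924×1962, the image spans the height; its width is 1962 × 4/3 ≈ 2616.00 px.
Scaling 3924 → 1323 is ×0.3372, so the width becomes 2616.00 × 0.3372 ≈ 882.00 px.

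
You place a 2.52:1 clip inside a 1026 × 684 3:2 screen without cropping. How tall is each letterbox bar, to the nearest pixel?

2.52:1 is wider than 3:2, so it spans the full width.
That makes the image 407.14 px tall (1026 / 2.520).
Black = 684 − 407.14 = 276.86 px, or 138.43 per bar.

138 px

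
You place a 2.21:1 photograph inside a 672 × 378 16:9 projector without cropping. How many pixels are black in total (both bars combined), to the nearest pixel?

49679 pixels

Since 2.210 > 1.778, the photograph is width-limited.
The photograph is 672 / 2.210 ≈ 304.0724 px tall.
Black = 378 − 304.0724 = 73.9276 px.
Bar area = 73.9276 × 672 ≈ 49679 px.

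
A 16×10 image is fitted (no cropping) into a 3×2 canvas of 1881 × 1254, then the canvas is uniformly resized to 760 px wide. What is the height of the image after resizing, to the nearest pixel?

In the 1881×1254 frame the image fills the width: height = 1881 × 10/16 ≈ 1175.62 px.
Resizing to 760 px wide multiplies everything by 0.4040: 1175.62 → 475.00 px.

475 px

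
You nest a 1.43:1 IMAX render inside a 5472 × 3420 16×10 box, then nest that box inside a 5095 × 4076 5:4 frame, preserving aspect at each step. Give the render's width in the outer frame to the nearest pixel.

Inside the 5472×3420 canvas the render is height-limited at 4890.60 × 3420.00.
16×10 in 5095×4076: fills the width, so the intermediate becomes 5095.00 × 3184.38 — a scale of ×0.9311.
So the render's width is 4890.60 × 0.9311 ≈ 4553.66.

4554 px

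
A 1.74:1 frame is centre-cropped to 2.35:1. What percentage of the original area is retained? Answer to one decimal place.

The width stays; only height is cut (since 2.35:1 is wider than 1.74:1).
Fraction kept = (1.740)/(2.350) ≈ 74.04%.

74.0%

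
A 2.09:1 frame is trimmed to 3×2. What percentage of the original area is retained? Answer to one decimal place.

The height stays; only width is cut (since 3×2 is narrower than 2.09:1).
(1.500)/(2.090) ≈ 0.718 of the area survives.

71.8%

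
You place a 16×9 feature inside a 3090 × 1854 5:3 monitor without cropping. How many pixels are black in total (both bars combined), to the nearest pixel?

16×9 (1.778) > 5:3 (1.667), so the feature fills the width.
Content height = 3090 × 9/16 ≈ 1738.1250 px.
1854 − 1738.1250 = 115.8750 px of bars.
Across the 3090-px span: 115.8750 × 3090 ≈ 358054 px.

358054 pixels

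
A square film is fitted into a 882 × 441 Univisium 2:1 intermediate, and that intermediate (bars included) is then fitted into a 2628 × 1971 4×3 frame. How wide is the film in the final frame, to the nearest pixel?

1314 px

First fit — square into 882×441 spans the height: 441.00 × 441.00.
Second fit — the Univisium 2:1 canvas into 2628×1971 spans the width: 2628.00 × 1314.00 (×2.9796 from 882×441).
The film scales with it: width 441.00 × 2.9796 ≈ 1314.00.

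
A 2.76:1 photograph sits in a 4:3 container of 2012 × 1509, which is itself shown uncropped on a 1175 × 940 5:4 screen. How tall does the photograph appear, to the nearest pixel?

426 px

First fit — 2.76:1 into 2012×1509 spans the width: 2012.00 × 728.99.
Second fit — the 4:3 canvas into 1175×940 spans the width: 1175.00 × 881.25 (×0.5840 from 2012×1509).
The photograph scales with it: height 728.99 × 0.5840 ≈ 425.72.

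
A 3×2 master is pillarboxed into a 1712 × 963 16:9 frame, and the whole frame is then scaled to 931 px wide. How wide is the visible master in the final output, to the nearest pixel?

Fitted into 1712×963, the master spans the height; its width is 963 × 3/2 ≈ 1444.50 px.
The frame scales by 931/1712 = 0.5438; 1444.50 × 0.5438 ≈ 785.53 px.

786 px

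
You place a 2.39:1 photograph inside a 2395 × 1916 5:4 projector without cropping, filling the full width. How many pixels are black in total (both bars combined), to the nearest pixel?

That makes the image 1002.0921 px tall (2395 / 2.390).
Black = 1916 − 1002.0921 = 913.9079 px.
Bar area = 913.9079 × 2395 ≈ 2188810 px.

2188810 pixels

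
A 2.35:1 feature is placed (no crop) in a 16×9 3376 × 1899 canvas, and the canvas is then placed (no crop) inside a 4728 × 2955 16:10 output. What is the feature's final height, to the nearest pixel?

2.35:1 in 3376×1899: fills the width, so the feature is 3376.00 × 1436.60.
Second fit — the 16×9 canvas into 4728×2955 spans the width: 4728.00 × 2659.50 (×1.4005 from 3376×1899).
So the feature's height is 1436.60 × 1.4005 ≈ 2011.91.

2012 px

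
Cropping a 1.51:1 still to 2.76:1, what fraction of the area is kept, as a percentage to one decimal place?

54.7%

Going from 1.51:1 to 2.76:1 means cutting height while keeping width.
(1.510)/(2.760) ≈ 0.547 of the area survives.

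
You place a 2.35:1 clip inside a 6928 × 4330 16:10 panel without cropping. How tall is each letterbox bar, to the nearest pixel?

Since 2.350 > 1.600, the clip is width-limited.
The clip is 6928 / 2.350 ≈ 2948.09 px tall.
Leftover height: 4330 − 2948.09 = 1381.91 px → 690.96 each side.

691 px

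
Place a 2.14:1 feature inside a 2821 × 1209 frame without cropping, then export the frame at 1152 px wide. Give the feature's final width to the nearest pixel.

Fitted into 2821×1209, the feature spans the height; its width is 1209 × 2.140 ≈ 2587.26 px.
Scaling 2821 → 1152 is ×0.4084, so the width becomes 2587.26 × 0.4084 ≈ 1056.55 px.

1057 px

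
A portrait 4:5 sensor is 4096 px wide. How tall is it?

4096 × 5/4 = 5120.

5120 px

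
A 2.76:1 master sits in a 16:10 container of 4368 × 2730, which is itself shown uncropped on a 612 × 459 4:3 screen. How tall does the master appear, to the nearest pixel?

222 px

2.76:1 in 4368×2730: fills the width, so the master is 4368.00 × 1582.61.
The 16:10 canvas is width-limited in 612×459, giving 612.00 × 382.50; scale factor 0.1401.
The master scales with it: height 1582.61 × 0.1401 ≈ 221.74.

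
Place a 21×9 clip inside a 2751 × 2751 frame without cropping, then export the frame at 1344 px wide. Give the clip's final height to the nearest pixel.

Fitted into 2751×2751, the clip spans the width; its height is 2751 × 9/21 ≈ 1179.00 px.
The frame scales by 1344/2751 = 0.4885; 1179.00 × 0.4885 ≈ 576.00 px.

576 px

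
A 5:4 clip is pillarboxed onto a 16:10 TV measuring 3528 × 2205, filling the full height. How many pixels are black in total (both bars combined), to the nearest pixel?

Content width = 2205 × 5/4 ≈ 2756.2500 px.
3528 − 2756.2500 = 771.7500 px of bars.
That's 771.7500 × 2205 ≈ 1701709 black pixels.

1701709 pixels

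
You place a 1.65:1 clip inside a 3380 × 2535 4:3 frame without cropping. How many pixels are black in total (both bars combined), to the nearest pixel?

1644421 pixels

Since 1.650 > 1.333, the clip is width-limited.
Content height = 3380 / 1.650 ≈ 2048.4848 px.
Leftover height: 2535 − 2048.4848 = 486.5152 px.
That's 486.5152 × 3380 ≈ 1644421 black pixels.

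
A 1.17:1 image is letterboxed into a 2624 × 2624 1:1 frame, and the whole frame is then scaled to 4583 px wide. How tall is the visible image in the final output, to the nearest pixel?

In the 2624×2624 frame the image fills the width: height = 2624 / 1.170 ≈ 2242.74 px.
The frame scales by 4583/2624 = 1.7466; 2242.74 × 1.7466 ≈ 3917.09 px.

3917 px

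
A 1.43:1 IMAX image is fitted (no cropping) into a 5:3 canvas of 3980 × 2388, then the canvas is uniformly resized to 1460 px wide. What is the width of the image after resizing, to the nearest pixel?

1253 px

Fitted into 3980×2388, the image spans the height; its width is 2388 × 1.430 ≈ 3414.84 px.
Scaling 3980 → 1460 is ×0.3668, so the width becomes 3414.84 × 0.3668 ≈ 1252.68 px.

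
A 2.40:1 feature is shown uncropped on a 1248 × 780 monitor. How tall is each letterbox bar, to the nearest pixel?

130 px

Since 2.400 > 1.600, the feature is width-limited.
The feature is 1248 / 2.400 ≈ 520.00 px tall.
Leftover height: 780 − 520.00 = 260.00 px → 130.00 each side.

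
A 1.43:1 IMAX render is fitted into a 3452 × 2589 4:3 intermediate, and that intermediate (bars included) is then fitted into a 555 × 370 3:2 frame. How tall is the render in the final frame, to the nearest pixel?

345 px

Inside the 3452×2589 canvas the render is width-limited at 3452.00 × 2413.99.
The 4:3 canvas is height-limited in 555×370, giving 493.33 × 370.00; scale factor 0.1429.
Applying the same ×0.1429: 2413.99 → 344.99.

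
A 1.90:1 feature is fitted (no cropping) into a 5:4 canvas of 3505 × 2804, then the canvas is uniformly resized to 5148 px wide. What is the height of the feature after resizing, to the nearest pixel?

2709 px

Fitted into 3505×2804, the feature spans the width; its height is 3505 / 1.900 ≈ 1844.74 px.
Resizing to 5148 px wide multiplies everything by 1.4688: 1844.74 → 2709.47 px.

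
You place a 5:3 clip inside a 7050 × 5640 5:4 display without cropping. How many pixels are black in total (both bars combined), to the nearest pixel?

9940500 pixels

Since 1.667 > 1.250, the clip is width-limited.
The clip is 7050 × 3/5 ≈ 4230.0000 px tall.
5640 − 4230.0000 = 1410.0000 px of bars.
Bar area = 1410.0000 × 7050 ≈ 9940500 px.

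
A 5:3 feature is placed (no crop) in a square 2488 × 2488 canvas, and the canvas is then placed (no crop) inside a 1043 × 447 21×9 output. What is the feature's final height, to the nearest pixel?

First fit — 5:3 into 2488×2488 spans the width: 2488.00 × 1492.80.
square in 1043×447: fills the height, so the intermediate becomes 447.00 × 447.00 — a scale of ×0.1797.
The feature scales with it: height 1492.80 × 0.1797 ≈ 268.20.

268 px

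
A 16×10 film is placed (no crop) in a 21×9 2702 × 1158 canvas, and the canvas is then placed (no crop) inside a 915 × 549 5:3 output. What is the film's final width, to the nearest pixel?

627 px

First fit — 16×10 into 2702×1158 spans the height: 1852.80 × 1158.00.
Second fit — the 21×9 canvas into 915×549 spans the width: 915.00 × 392.14 (×0.3386 from 2702×1158).
The film scales with it: width 1852.80 × 0.3386 ≈ 627.43.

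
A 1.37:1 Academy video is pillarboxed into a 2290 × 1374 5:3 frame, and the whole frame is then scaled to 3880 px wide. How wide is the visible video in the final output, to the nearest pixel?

At 2290×1374 the video is height-limited, so width = 1374 × 1.370 ≈ 1882.38 px.
The frame scales by 3880/2290 = 1.6943; 1882.38 × 1.6943 ≈ 3189.36 px.

3189 px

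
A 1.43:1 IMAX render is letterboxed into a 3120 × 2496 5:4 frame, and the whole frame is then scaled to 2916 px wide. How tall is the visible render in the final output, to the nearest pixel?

2039 px

In the 3120×2496 frame the render fills the width: height = 3120 / 1.430 ≈ 2181.82 px.
The frame scales by 2916/3120 = 0.9346; 2181.82 × 0.9346 ≈ 2039.16 px.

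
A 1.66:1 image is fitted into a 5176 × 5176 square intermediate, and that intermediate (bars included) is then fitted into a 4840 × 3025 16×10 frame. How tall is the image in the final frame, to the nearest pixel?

1.66:1 in 5176×5176: fills the width, so the image is 5176.00 × 3118.07.
square in 4840×3025: fills the height, so the intermediate becomes 3025.00 × 3025.00 — a scale of ×0.5844.
Applying the same ×0.5844: 3118.07 → 1822.29.

1822 px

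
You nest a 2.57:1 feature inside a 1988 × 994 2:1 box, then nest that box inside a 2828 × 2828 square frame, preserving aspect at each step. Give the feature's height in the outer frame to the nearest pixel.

1100 px

2.57:1 in 1988×994: fills the width, so the feature is 1988.00 × 773.54.
2:1 in 2828×2828: fills the width, so the intermediate becomes 2828.00 × 1414.00 — a scale of ×1.4225.
The feature scales with it: height 773.54 × 1.4225 ≈ 1100.39.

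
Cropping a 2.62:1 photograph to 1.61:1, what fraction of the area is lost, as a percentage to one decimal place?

Going from 2.62:1 to 1.61:1 means cutting width while keeping height.
(1.610)/(2.620) ≈ 0.615 of the area survives, leaving 38.55% discarded.

38.5%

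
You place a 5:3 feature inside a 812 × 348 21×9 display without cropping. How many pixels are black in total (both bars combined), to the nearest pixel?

5:3 is narrower than 21×9, so it spans the full height.
That makes the image 580.0000 px wide (348 × 5/3).
812 − 580.0000 = 232.0000 px of bars.
That's 232.0000 × 348 ≈ 80736 black pixels.

80736 pixels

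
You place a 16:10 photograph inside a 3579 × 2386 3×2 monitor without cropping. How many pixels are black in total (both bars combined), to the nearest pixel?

Since 1.600 > 1.500, the photograph is width-limited.
That makes the image 2236.8750 px tall (3579 × 10/16).
Leftover height: 2386 − 2236.8750 = 149.1250 px.
That's 149.1250 × 3579 ≈ 533718 black pixels.

533718 pixels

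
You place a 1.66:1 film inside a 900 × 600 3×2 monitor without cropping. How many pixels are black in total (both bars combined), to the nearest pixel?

52048 pixels

Since 1.660 > 1.500, the film is width-limited.
That makes the image 542.1687 px tall (900 / 1.660).
Black = 600 − 542.1687 = 57.8313 px.
That's 57.8313 × 900 ≈ 52048 black pixels.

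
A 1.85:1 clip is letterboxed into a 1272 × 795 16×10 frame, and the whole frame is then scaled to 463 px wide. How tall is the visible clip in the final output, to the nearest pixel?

250 px

In the 1272×795 frame the clip fills the width: height = 1272 / 1.850 ≈ 687.57 px.
Scaling 1272 → 463 is ×0.3640, so the height becomes 687.57 × 0.3640 ≈ 250.27 px.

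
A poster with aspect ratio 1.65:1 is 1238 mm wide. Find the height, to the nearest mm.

750 mm

Height = 1238 / 1.650 = 750.30.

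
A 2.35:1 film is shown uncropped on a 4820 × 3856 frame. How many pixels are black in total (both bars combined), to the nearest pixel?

2.35:1 is wider than 5:4, so it spans the full width.
The film is 4820 / 2.350 ≈ 2051.0638 px tall.
3856 − 2051.0638 = 1804.9362 px of bars.
Across the 4820-px span: 1804.9362 × 4820 ≈ 8699792 px.

8699792 pixels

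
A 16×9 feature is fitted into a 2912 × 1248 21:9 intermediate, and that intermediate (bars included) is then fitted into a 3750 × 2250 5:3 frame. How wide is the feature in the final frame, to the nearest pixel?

16×9 in 2912×1248: fills the height, so the feature is 2218.67 × 1248.00.
Second fit — the 21:9 canvas into 3750×2250 spans the width: 3750.00 × 1607.14 (×1.2878 from 2912×1248).
The feature scales with it: width 2218.67 × 1.2878 ≈ 2857.14.

2857 px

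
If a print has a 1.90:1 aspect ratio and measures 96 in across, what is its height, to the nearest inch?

51 in

At 1.90:1, 96 / 1.900 ≈ 50.53.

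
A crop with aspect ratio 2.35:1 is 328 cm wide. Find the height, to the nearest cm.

140 cm

Height = 328 / 2.350 = 139.57.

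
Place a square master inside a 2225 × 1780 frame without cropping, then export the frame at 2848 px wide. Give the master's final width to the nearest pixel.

2278 px

In the 2225×1780 frame the master fills the height: width = 1780 × 1/1 ≈ 1780.00 px.
Scaling 2225 → 2848 is ×1.2800, so the width becomes 1780.00 × 1.2800 ≈ 2278.40 px.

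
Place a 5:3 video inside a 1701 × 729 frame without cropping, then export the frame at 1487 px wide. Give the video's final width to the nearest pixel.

1062 px

In the 1701×729 frame the video fills the height: width = 729 × 5/3 ≈ 1215.00 px.
Resizing to 1487 px wide multiplies everything by 0.8742: 1215.00 → 1062.14 px.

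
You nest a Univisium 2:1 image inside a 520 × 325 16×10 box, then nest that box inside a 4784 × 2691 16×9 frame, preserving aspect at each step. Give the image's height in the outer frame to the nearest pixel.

First fit — Univisium 2:1 into 520×325 spans the width: 520.00 × 260.00.
16×10 in 4784×2691: fills the height, so the intermediate becomes 4305.60 × 2691.00 — a scale of ×8.2800.
Applying the same ×8.2800: 260.00 → 2152.80.

2153 px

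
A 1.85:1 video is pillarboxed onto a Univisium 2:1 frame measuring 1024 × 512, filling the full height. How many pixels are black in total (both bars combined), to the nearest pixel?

That makes the image 947.2000 px wide (512 × 1.850).
Black = 1024 − 947.2000 = 76.8000 px.
Across the 512-px span: 76.8000 × 512 ≈ 39322 px.

39322 pixels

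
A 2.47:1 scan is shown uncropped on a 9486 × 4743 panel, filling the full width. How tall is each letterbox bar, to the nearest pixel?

That makes the image 3840.49 px tall (9486 / 2.470).
Leftover height: 4743 − 3840.49 = 902.51 px → 451.26 each side.

451 px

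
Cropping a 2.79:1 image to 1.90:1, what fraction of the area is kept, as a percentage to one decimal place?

68.1%

1.90:1 is narrower than 2.79:1, so the crop keeps the full height and trims the width.
Area ratio = (1.900)/(2.790) = 68.10% retained.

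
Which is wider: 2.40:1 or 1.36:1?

2.4 and 1.36; 2.4 > 1.36.

2.40:1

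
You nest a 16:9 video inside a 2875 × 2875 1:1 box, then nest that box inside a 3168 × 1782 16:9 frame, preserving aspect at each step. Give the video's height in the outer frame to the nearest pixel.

1002 px

16:9 in 2875×2875: fills the width, so the video is 2875.00 × 1617.19.
1:1 in 3168×1782: fills the height, so the intermediate becomes 1782.00 × 1782.00 — a scale of ×0.6198.
The video scales with it: height 1617.19 × 0.6198 ≈ 1002.38.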